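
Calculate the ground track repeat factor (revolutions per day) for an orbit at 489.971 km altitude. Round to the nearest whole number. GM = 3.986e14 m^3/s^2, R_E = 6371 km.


r = 6.860971e+06 m
T = 2*pi*sqrt(r^3/mu) = 5655.7421 s = 94.2624 min
revs/day = 1440 / 94.2624 = 15.2765
Rounded: 15 revolutions per day

15 revolutions per day


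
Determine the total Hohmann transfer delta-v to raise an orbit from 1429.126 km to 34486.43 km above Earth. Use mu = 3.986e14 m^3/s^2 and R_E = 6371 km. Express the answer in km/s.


r1 = 7800.1260 km = 7.800126e+06 m
r2 = 40857.4300 km = 4.085743e+07 m
dv1 = sqrt(mu/r1)*(sqrt(2*r2/(r1+r2)) - 1) = 2115.3382 m/s
dv2 = sqrt(mu/r2)*(1 - sqrt(2*r1/(r1+r2))) = 1354.8635 m/s
total dv = |dv1| + |dv2| = 2115.3382 + 1354.8635 = 3470.2017 m/s = 3.4702 km/s

3.4702 km/s


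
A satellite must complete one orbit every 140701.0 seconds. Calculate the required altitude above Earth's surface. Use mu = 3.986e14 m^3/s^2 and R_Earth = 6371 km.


T = 140701.0 s
r = (mu*T^2/(4*pi^2))^(1/3) = (3.986e14 * 140701.0^2 / (4*pi^2))^(1/3)
r = 5.8468772e+07 m = 58468.7724 km
alt = r - R_E = 58468.7724 - 6371 = 52097.7724 km

52097.7724 km


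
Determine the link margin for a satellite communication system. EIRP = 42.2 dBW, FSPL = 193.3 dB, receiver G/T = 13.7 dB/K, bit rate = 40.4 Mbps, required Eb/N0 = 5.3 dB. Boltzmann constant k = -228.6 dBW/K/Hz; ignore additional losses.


C/N0 = EIRP - FSPL + G/T - k = 42.2 - 193.3 + 13.7 - (-228.6)
C/N0 = 91.2000 dB-Hz
R_b = 40.4 Mbps = 4.04e+07 bps -> 10*log10(R_b) = 76.0638 dB-Hz
Eb/N0 = C/N0 - 10*log10(R_b) = 91.2000 - 76.0638 = 15.1362 dB
Margin = Eb/N0 - Eb/N0_req = 15.1362 - 5.3 = 9.8362 dB (link closes)

9.8362 dB


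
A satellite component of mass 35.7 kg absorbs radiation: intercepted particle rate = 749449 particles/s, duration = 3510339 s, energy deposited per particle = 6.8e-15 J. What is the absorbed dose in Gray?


Total energy deposited = rate * time * E_per
  = 749449 * 3510339 * 6.8e-15 = 0.01788958 J
Dose = E_total / mass = 0.01788958 / 35.7
Dose = 5.0110858e-04 Gy

5.0111e-04 Gy


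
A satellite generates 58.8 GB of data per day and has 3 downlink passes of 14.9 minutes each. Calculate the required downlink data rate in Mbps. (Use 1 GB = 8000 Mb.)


total contact time = 3 * 14.9 * 60 = 2682.0000 s
data = 58.8 GB = 470400.0000 Mb
rate = 470400.0000 / 2682.0000 = 175.3915 Mbps

175.3915 Mbps


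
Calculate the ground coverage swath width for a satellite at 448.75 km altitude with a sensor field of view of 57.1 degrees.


FOV = 57.1 deg = 0.996583 rad
swath = 2 * alt * tan(FOV/2) = 2 * 448.75 * tan(0.4982915)
swath = 2 * 448.75 * 0.5440862
swath = 488.3173 km

488.3173 km


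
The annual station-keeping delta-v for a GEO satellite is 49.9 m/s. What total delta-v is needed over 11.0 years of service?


dV = rate * years = 49.9 * 11.0
dV = 548.9000 m/s

548.9000 m/s


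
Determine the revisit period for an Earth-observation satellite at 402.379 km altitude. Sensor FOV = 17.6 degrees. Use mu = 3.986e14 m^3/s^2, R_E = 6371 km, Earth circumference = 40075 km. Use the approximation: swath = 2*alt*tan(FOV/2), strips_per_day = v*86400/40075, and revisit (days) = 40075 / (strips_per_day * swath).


swath = 2*402.379*tan(0.153589) = 124.5831 km
v = sqrt(mu/r) = 7671.2469 m/s = 7.6712 km/s
strips/day = v*86400/40075 = 7.6712*86400/40075 = 16.5389
coverage/day = strips * swath = 16.5389 * 124.5831 = 2060.4656 km
revisit = 40075 / 2060.4656 = 19.4495 days

19.4495 days


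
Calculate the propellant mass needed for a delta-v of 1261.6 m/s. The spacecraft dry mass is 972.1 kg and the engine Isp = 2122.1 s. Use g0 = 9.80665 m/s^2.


ve = Isp * g0 = 2122.1 * 9.80665 = 20810.691965 m/s
mass ratio = exp(dv/ve) = exp(1261.6/20810.691965) = 1.06249794
m_prop = m_dry * (mr - 1) = 972.1 * (1.06249794 - 1)
m_prop = 60.7542 kg

60.7542 kg


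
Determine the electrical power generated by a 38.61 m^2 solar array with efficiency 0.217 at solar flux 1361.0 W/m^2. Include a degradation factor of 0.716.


P = area * eta * S * degradation
P = 38.61 * 0.217 * 1361.0 * 0.716
P = 8164.5205 W

8164.5205 W


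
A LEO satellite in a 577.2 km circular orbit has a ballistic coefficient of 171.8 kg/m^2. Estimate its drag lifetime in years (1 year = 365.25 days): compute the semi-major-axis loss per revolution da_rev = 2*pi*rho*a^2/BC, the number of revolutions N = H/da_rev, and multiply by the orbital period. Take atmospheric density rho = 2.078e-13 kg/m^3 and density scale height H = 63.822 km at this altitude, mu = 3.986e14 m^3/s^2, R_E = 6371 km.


a = R_E + alt = 6948.2000 km = 6.9482e+06 m
da_rev = 2*pi*rho*a^2/BC = 2*pi*2.078e-13*(6.9482e+06)^2/171.8 = 0.366899292 m per revolution
N = H/da_rev = 63822.0000 m / 0.366899292 m = 173949.6406 revolutions
P = 2*pi*sqrt(a^3/mu) = 5763.9431 s
lifetime = N*P = 173949.6406 * 5763.9431 = 1.0026358e+09 s = 11604.5814 days
years = 11604.5814 / 365.25 = 31.7716 years

31.7716 years


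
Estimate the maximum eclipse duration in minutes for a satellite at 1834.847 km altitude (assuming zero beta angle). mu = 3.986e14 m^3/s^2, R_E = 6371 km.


r = 8205.8470 km
T = 123.2949 min
Eclipse fraction = arcsin(R_E/r)/pi = arcsin(6371.0000/8205.8470)/pi
= arcsin(0.7763976)/pi = 0.2829551
Eclipse duration = 0.2829551 * 123.2949 = 34.8869 min

34.8869 minutes


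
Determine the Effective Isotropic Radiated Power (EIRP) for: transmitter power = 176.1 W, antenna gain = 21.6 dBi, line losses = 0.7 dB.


Pt = 176.1 W = 22.4576 dBW
EIRP = Pt_dBW + Gt - losses = 22.4576 + 21.6 - 0.7 = 43.3576 dBW

43.3576 dBW


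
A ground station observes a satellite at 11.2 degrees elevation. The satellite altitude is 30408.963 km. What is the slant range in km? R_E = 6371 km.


h = 30408.963 km, el = 11.2 deg
d = -R_E*sin(el) + sqrt((R_E*sin(el))^2 + 2*R_E*h + h^2)
d = -6371.0000*sin(0.1954769) + sqrt((6371.0000*0.1942344)^2 + 2*6371.0000*30408.963 + 30408.963^2)
d = 35007.6342 km

35007.6342 km


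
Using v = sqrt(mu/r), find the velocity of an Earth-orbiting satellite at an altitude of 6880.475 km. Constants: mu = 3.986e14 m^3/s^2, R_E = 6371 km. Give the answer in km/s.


r = R_E + alt = 6371.0 + 6880.475 = 13251.4750 km = 1.3251475e+07 m
v = sqrt(mu/r) = sqrt(3.986e14 / 1.3251475e+07) = 5484.4936 m/s = 5.4845 km/s

5.4845 km/s


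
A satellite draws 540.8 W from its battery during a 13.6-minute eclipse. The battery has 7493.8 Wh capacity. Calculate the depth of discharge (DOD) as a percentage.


E_used = P * t / 60 = 540.8 * 13.6 / 60 = 122.5813 Wh
DOD = E_used / E_total * 100 = 122.5813 / 7493.8 * 100
DOD = 1.6358 %

1.6358 %


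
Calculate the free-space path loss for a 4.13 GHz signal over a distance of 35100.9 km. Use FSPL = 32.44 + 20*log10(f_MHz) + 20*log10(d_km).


f = 4.13 GHz = 4130.0000 MHz
d = 35100.9 km
FSPL = 32.44 + 20*log10(4130.0000) + 20*log10(35100.9)
FSPL = 32.44 + 72.3190 + 90.9064
FSPL = 195.6654 dB

195.6654 dB


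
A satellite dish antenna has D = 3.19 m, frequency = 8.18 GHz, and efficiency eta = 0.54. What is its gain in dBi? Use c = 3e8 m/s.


lambda = c/f = 3e8 / 8.18e+09 = 0.03667482 m
G = eta*(pi*D/lambda)^2 = 0.54*(pi*3.19/0.03667482)^2
G = 40321.7125 (linear)
G = 10*log10(40321.7125) = 46.0554 dBi

46.0554 dBi


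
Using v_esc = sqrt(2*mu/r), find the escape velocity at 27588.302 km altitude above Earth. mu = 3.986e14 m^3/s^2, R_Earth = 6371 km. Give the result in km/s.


r = 6371.0 + 27588.302 = 33959.3020 km = 3.3959302e+07 m
v_esc = sqrt(2*mu/r) = sqrt(2*3.986e14 / 3.3959302e+07)
v_esc = 4845.1170 m/s = 4.8451 km/s

4.8451 km/s


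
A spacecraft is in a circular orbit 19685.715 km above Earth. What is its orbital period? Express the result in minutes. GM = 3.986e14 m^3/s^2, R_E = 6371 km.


r = 26056.7150 km = 2.6056715e+07 m
T = 2*pi*sqrt(r^3/mu) = 2*pi*sqrt(1.7691269e+22 / 3.986e14)
T = 41859.1799 s = 697.6530 min

697.6530 minutes


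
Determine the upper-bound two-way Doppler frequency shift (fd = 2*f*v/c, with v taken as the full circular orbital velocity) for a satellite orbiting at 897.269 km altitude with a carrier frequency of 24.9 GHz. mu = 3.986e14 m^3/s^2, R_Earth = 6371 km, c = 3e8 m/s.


r = 7.268269e+06 m
v = sqrt(mu/r) = 7405.4789 m/s (worst-case radial velocity)
f = 24.9 GHz = 2.49e+10 Hz
fd = 2*f*v/c = 2*2.49e+10*7405.4789/3.0e+08
fd = 1.2293095e+06 Hz

1.2293e+06 Hz


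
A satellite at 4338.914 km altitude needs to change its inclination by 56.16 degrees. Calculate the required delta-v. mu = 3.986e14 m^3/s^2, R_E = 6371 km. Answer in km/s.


r = 10709.9140 km = 1.0709914e+07 m
V = sqrt(mu/r) = 6100.6436 m/s
di = 56.16 deg = 0.9801769 rad
dV = 2*V*sin(di/2) = 2*6100.6436*sin(0.4900885)
dV = 5743.1939 m/s = 5.7432 km/s

5.7432 km/s


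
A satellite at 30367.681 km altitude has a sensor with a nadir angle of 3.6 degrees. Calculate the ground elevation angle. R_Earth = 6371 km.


r = R_E + alt = 36738.6810 km
Law of sines in the satellite / Earth-center / ground-point triangle:
  sin(nadir)/R_E = sin(90 + el)/r  =>  cos(el) = (r/R_E)*sin(nadir)
cos(el) = (36738.6810 / 6371.0000) * sin(3.6 deg) = 0.3620846
el = arccos(0.3620846) = 68.7717 deg
(Earth-central angle = 90 - nadir - el = 17.6283 deg)

68.7717 degrees


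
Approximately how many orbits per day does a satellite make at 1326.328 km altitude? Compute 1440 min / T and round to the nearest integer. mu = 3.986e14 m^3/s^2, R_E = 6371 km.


r = 7.697328e+06 m
T = 2*pi*sqrt(r^3/mu) = 6720.8037 s = 112.0134 min
revs/day = 1440 / 112.0134 = 12.8556
Rounded: 13 revolutions per day

13 revolutions per day


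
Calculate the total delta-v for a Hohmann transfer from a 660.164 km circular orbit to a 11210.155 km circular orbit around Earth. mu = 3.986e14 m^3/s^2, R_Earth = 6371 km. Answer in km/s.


r1 = 7031.1640 km = 7.031164e+06 m
r2 = 17581.1550 km = 1.7581155e+07 m
dv1 = sqrt(mu/r1)*(sqrt(2*r2/(r1+r2)) - 1) = 1470.1735 m/s
dv2 = sqrt(mu/r2)*(1 - sqrt(2*r1/(r1+r2))) = 1162.3847 m/s
total dv = |dv1| + |dv2| = 1470.1735 + 1162.3847 = 2632.5582 m/s = 2.6326 km/s

2.6326 km/s


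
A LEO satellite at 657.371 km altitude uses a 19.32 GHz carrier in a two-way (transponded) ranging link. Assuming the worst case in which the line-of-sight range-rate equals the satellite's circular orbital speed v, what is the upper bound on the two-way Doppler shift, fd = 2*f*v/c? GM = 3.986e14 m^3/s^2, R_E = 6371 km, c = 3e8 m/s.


r = 7.028371e+06 m
v = sqrt(mu/r) = 7530.8034 m/s (worst-case radial velocity)
f = 19.32 GHz = 1.932e+10 Hz
fd = 2*f*v/c = 2*1.932e+10*7530.8034/3.0e+08
fd = 969967.4737 Hz

969967.4737 Hz


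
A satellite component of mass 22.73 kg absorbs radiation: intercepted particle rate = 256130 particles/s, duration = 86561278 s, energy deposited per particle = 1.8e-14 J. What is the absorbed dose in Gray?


Total energy deposited = rate * time * E_per
  = 256130 * 86561278 * 1.8e-14 = 0.3990769 J
Dose = E_total / mass = 0.3990769 / 22.73
Dose = 0.01755728 Gy

0.0176 Gy


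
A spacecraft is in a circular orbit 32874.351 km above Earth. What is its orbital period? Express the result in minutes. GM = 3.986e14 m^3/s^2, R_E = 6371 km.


r = 39245.3510 km = 3.9245351e+07 m
T = 2*pi*sqrt(r^3/mu) = 2*pi*sqrt(6.0445594e+22 / 3.986e14)
T = 77373.7325 s = 1289.5622 min

1289.5622 minutes


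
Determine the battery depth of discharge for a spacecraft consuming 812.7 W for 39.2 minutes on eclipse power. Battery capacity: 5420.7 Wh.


E_used = P * t / 60 = 812.7 * 39.2 / 60 = 530.9640 Wh
DOD = E_used / E_total * 100 = 530.9640 / 5420.7 * 100
DOD = 9.7951 %

9.7951 %


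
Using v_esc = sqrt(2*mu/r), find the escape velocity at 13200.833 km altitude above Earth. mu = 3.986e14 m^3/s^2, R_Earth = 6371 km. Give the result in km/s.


r = 6371.0 + 13200.833 = 19571.8330 km = 1.9571833e+07 m
v_esc = sqrt(2*mu/r) = sqrt(2*3.986e14 / 1.9571833e+07)
v_esc = 6382.1630 m/s = 6.3822 km/s

6.3822 km/s


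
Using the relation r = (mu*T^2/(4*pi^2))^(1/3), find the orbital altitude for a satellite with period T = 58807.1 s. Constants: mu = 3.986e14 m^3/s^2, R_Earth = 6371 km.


T = 58807.1 s
r = (mu*T^2/(4*pi^2))^(1/3) = (3.986e14 * 58807.1^2 / (4*pi^2))^(1/3)
r = 3.268479e+07 m = 32684.7897 km
alt = r - R_E = 32684.7897 - 6371 = 26313.7897 km

26313.7897 km


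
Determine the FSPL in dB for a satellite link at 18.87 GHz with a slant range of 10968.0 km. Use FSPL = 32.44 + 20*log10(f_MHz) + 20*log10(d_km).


f = 18.87 GHz = 18870.0000 MHz
d = 10968.0 km
FSPL = 32.44 + 20*log10(18870.0000) + 20*log10(10968.0)
FSPL = 32.44 + 85.5154 + 80.8025
FSPL = 198.7580 dB

198.7580 dB


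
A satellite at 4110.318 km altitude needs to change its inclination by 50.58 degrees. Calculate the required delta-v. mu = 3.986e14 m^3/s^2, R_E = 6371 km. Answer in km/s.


r = 10481.3180 km = 1.0481318e+07 m
V = sqrt(mu/r) = 6166.8119 m/s
di = 50.58 deg = 0.8827875 rad
dV = 2*V*sin(di/2) = 2*6166.8119*sin(0.4413938)
dV = 5268.9248 m/s = 5.2689 km/s

5.2689 km/s


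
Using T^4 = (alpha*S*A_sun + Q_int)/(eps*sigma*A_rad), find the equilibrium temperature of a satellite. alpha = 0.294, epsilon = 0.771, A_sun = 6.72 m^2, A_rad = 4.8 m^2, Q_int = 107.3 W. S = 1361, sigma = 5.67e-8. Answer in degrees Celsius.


Numerator = alpha*S*A_sun + Q_int = 0.294*1361*6.72 + 107.3 = 2796.2005 W
Denominator = eps*sigma*A_rad = 0.771*5.67e-8*4.8 = 2.0983536e-07 W/K^4
T^4 = 1.3325688e+10 K^4
T = 339.7601 K = 66.6101 C

66.6101 degrees Celsius


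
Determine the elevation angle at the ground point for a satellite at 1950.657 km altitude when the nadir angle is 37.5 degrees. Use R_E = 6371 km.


r = R_E + alt = 8321.6570 km
Law of sines in the satellite / Earth-center / ground-point triangle:
  sin(nadir)/R_E = sin(90 + el)/r  =>  cos(el) = (r/R_E)*sin(nadir)
cos(el) = (8321.6570 / 6371.0000) * sin(37.5 deg) = 0.7951505
el = arccos(0.7951505) = 37.3305 deg
(Earth-central angle = 90 - nadir - el = 15.1695 deg)

37.3305 degrees


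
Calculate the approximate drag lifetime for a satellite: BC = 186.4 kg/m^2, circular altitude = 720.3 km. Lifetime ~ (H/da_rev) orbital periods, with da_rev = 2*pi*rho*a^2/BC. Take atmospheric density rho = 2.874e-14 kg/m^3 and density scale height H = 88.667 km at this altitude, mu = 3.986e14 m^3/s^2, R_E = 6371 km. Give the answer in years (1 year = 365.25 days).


a = R_E + alt = 7091.3000 km = 7.0913e+06 m
da_rev = 2*pi*rho*a^2/BC = 2*pi*2.874e-14*(7.0913e+06)^2/186.4 = 0.048716092 m per revolution
N = H/da_rev = 88667.0000 m / 0.048716092 m = 1.8200762e+06 revolutions
P = 2*pi*sqrt(a^3/mu) = 5942.9217 s
lifetime = N*P = 1.8200762e+06 * 5942.9217 = 1.081657e+10 s = 125191.7873 days
years = 125191.7873 / 365.25 = 342.7564 years

342.7564 years


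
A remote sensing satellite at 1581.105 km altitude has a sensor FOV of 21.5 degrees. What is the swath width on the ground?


FOV = 21.5 deg = 0.3752458 rad
swath = 2 * alt * tan(FOV/2) = 2 * 1581.105 * tan(0.1876229)
swath = 2 * 1581.105 * 0.1898559
swath = 600.3643 km

600.3643 km


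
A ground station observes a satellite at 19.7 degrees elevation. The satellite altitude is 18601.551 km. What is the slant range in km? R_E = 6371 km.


h = 18601.551 km, el = 19.7 deg
d = -R_E*sin(el) + sqrt((R_E*sin(el))^2 + 2*R_E*h + h^2)
d = -6371.0000*sin(0.3438299) + sqrt((6371.0000*0.3370953)^2 + 2*6371.0000*18601.551 + 18601.551^2)
d = 22093.8800 km

22093.8800 km


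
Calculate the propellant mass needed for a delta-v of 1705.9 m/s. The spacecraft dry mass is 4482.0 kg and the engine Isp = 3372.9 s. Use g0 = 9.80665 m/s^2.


ve = Isp * g0 = 3372.9 * 9.80665 = 33076.849785 m/s
mass ratio = exp(dv/ve) = exp(1705.9/33076.849785) = 1.05292693
m_prop = m_dry * (mr - 1) = 4482.0 * (1.05292693 - 1)
m_prop = 237.2185 kg

237.2185 kg


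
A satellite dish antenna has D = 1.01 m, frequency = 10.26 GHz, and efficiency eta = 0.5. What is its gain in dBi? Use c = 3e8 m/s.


lambda = c/f = 3e8 / 1.026e+10 = 0.02923977 m
G = eta*(pi*D/lambda)^2 = 0.5*(pi*1.01/0.02923977)^2
G = 5887.9581 (linear)
G = 10*log10(5887.9581) = 37.6996 dBi

37.6996 dBi


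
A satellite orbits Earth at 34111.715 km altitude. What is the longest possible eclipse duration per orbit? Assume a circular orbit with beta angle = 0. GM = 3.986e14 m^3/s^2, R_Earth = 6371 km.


r = 40482.7150 km
T = 1351.0282 min
Eclipse fraction = arcsin(R_E/r)/pi = arcsin(6371.0000/40482.7150)/pi
= arcsin(0.1573758)/pi = 0.0503034
Eclipse duration = 0.0503034 * 1351.0282 = 67.9613 min

67.9613 minutes


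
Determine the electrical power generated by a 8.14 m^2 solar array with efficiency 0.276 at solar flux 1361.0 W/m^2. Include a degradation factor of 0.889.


P = area * eta * S * degradation
P = 8.14 * 0.276 * 1361.0 * 0.889
P = 2718.2749 W

2718.2749 W


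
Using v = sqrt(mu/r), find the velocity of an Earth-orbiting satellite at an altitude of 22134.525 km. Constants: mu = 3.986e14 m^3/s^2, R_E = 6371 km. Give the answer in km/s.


r = R_E + alt = 6371.0 + 22134.525 = 28505.5250 km = 2.8505525e+07 m
v = sqrt(mu/r) = sqrt(3.986e14 / 2.8505525e+07) = 3739.4190 m/s = 3.7394 km/s

3.7394 km/s


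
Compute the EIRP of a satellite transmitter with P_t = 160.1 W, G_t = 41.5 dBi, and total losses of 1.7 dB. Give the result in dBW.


Pt = 160.1 W = 22.0439 dBW
EIRP = Pt_dBW + Gt - losses = 22.0439 + 41.5 - 1.7 = 61.8439 dBW

61.8439 dBW


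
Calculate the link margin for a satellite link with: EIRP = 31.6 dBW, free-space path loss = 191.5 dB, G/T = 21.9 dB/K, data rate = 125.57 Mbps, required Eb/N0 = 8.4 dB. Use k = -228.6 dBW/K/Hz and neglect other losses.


C/N0 = EIRP - FSPL + G/T - k = 31.6 - 191.5 + 21.9 - (-228.6)
C/N0 = 90.6000 dB-Hz
R_b = 125.57 Mbps = 1.2557e+08 bps -> 10*log10(R_b) = 80.9889 dB-Hz
Eb/N0 = C/N0 - 10*log10(R_b) = 90.6000 - 80.9889 = 9.6111 dB
Margin = Eb/N0 - Eb/N0_req = 9.6111 - 8.4 = 1.2111 dB (link closes)

1.2111 dB


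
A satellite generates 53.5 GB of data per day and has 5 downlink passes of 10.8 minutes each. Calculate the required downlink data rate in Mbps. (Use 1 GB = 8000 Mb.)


total contact time = 5 * 10.8 * 60 = 3240.0000 s
data = 53.5 GB = 428000.0000 Mb
rate = 428000.0000 / 3240.0000 = 132.0988 Mbps

132.0988 Mbps


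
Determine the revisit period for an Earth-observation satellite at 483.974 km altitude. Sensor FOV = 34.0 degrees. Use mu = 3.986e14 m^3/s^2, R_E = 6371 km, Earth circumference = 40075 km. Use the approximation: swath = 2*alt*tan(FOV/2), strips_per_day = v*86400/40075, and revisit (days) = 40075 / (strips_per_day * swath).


swath = 2*483.974*tan(0.296706) = 295.9314 km
v = sqrt(mu/r) = 7625.4546 m/s = 7.6255 km/s
strips/day = v*86400/40075 = 7.6255*86400/40075 = 16.4402
coverage/day = strips * swath = 16.4402 * 295.9314 = 4865.1586 km
revisit = 40075 / 4865.1586 = 8.2371 days

8.2371 days


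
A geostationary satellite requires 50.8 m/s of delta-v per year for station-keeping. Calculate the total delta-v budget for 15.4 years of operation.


dV = rate * years = 50.8 * 15.4
dV = 782.3200 m/s

782.3200 m/s


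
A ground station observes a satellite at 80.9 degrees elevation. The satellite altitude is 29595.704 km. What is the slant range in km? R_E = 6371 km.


h = 29595.704 km, el = 80.9 deg
d = -R_E*sin(el) + sqrt((R_E*sin(el))^2 + 2*R_E*h + h^2)
d = -6371.0000*sin(1.4120) + sqrt((6371.0000*0.9874138)^2 + 2*6371.0000*29595.704 + 29595.704^2)
d = 29661.7733 km

29661.7733 km


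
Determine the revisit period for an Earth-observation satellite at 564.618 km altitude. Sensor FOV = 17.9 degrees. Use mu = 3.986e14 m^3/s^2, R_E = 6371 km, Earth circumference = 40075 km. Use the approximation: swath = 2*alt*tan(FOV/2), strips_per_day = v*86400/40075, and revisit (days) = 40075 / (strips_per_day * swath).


swath = 2*564.618*tan(0.156207) = 177.8434 km
v = sqrt(mu/r) = 7580.9925 m/s = 7.5810 km/s
strips/day = v*86400/40075 = 7.5810*86400/40075 = 16.3443
coverage/day = strips * swath = 16.3443 * 177.8434 = 2906.7253 km
revisit = 40075 / 2906.7253 = 13.7870 days

13.7870 days


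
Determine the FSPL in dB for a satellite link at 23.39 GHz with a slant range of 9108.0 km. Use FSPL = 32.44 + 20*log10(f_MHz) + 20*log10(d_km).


f = 23.39 GHz = 23390.0000 MHz
d = 9108.0 km
FSPL = 32.44 + 20*log10(23390.0000) + 20*log10(9108.0)
FSPL = 32.44 + 87.3806 + 79.1885
FSPL = 199.0091 dB

199.0091 dB


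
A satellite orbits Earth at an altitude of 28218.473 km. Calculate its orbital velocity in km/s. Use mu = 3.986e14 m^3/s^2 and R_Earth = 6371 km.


r = R_E + alt = 6371.0 + 28218.473 = 34589.4730 km = 3.4589473e+07 m
v = sqrt(mu/r) = sqrt(3.986e14 / 3.4589473e+07) = 3394.6631 m/s = 3.3947 km/s

3.3947 km/s


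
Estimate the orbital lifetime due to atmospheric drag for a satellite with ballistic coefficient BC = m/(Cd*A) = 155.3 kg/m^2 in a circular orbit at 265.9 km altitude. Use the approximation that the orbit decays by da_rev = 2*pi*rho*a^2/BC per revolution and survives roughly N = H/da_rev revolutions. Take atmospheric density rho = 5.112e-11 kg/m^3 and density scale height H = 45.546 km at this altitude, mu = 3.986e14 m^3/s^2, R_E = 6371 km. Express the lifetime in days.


a = R_E + alt = 6636.9000 km = 6.6369e+06 m
da_rev = 2*pi*rho*a^2/BC = 2*pi*5.112e-11*(6.6369e+06)^2/155.3 = 91.102397 m per revolution
N = H/da_rev = 45546.0000 m / 91.102397 m = 499.9429 revolutions
P = 2*pi*sqrt(a^3/mu) = 5380.9522 s
lifetime = N*P = 499.9429 * 5380.9522 = 2.690169e+06 s = 31.1362 days

31.1362 days


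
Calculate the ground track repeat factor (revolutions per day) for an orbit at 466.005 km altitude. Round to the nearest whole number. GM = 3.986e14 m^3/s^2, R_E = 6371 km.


r = 6.837005e+06 m
T = 2*pi*sqrt(r^3/mu) = 5626.1339 s = 93.7689 min
revs/day = 1440 / 93.7689 = 15.3569
Rounded: 15 revolutions per day

15 revolutions per day


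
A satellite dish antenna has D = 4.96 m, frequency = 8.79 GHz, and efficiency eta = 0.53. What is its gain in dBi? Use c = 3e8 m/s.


lambda = c/f = 3e8 / 8.79e+09 = 0.03412969 m
G = eta*(pi*D/lambda)^2 = 0.53*(pi*4.96/0.03412969)^2
G = 110477.5943 (linear)
G = 10*log10(110477.5943) = 50.4327 dBi

50.4327 dBi


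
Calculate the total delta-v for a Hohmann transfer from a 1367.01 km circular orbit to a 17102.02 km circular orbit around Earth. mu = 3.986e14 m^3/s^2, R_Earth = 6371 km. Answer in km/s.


r1 = 7738.0100 km = 7.73801e+06 m
r2 = 23473.0200 km = 2.347302e+07 m
dv1 = sqrt(mu/r1)*(sqrt(2*r2/(r1+r2)) - 1) = 1625.1835 m/s
dv2 = sqrt(mu/r2)*(1 - sqrt(2*r1/(r1+r2))) = 1219.0765 m/s
total dv = |dv1| + |dv2| = 1625.1835 + 1219.0765 = 2844.2600 m/s = 2.8443 km/s

2.8443 km/s


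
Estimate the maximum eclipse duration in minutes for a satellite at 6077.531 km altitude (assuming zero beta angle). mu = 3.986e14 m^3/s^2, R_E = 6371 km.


r = 12448.5310 km
T = 230.3759 min
Eclipse fraction = arcsin(R_E/r)/pi = arcsin(6371.0000/12448.5310)/pi
= arcsin(0.5117873)/pi = 0.1710164
Eclipse duration = 0.1710164 * 230.3759 = 39.3981 min

39.3981 minutes


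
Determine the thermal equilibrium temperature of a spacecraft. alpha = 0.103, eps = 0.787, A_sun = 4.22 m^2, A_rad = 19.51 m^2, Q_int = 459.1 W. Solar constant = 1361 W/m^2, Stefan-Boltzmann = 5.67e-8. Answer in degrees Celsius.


Numerator = alpha*S*A_sun + Q_int = 0.103*1361*4.22 + 459.1 = 1050.6723 W
Denominator = eps*sigma*A_rad = 0.787*5.67e-8*19.51 = 8.7059278e-07 W/K^4
T^4 = 1.206847e+09 K^4
T = 186.3859 K = -86.7641 C

-86.7641 degrees Celsius


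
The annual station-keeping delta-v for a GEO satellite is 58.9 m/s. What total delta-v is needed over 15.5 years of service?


dV = rate * years = 58.9 * 15.5
dV = 912.9500 m/s

912.9500 m/s


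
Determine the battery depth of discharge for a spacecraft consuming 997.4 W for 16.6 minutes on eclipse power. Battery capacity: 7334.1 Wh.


E_used = P * t / 60 = 997.4 * 16.6 / 60 = 275.9473 Wh
DOD = E_used / E_total * 100 = 275.9473 / 7334.1 * 100
DOD = 3.7625 %

3.7625 %


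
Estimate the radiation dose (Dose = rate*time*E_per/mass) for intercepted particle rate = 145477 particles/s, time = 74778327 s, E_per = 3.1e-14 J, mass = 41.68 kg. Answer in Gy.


Total energy deposited = rate * time * E_per
  = 145477 * 74778327 * 3.1e-14 = 0.3372343 J
Dose = E_total / mass = 0.3372343 / 41.68
Dose = 0.008091035 Gy

0.0081 Gy


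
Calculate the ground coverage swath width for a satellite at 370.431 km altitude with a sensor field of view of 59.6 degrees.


FOV = 59.6 deg = 1.0402 rad
swath = 2 * alt * tan(FOV/2) = 2 * 370.431 * tan(0.5201081)
swath = 2 * 370.431 * 0.5727054
swath = 424.2957 km

424.2957 km


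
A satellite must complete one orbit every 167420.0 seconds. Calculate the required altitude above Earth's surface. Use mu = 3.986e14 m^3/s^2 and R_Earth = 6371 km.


T = 167420.0 s
r = (mu*T^2/(4*pi^2))^(1/3) = (3.986e14 * 167420.0^2 / (4*pi^2))^(1/3)
r = 6.5654436e+07 m = 65654.4364 km
alt = r - R_E = 65654.4364 - 6371 = 59283.4364 km

59283.4364 km


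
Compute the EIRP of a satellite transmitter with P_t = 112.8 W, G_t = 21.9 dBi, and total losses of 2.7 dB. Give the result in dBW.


Pt = 112.8 W = 20.5231 dBW
EIRP = Pt_dBW + Gt - losses = 20.5231 + 21.9 - 2.7 = 39.7231 dBW

39.7231 dBW


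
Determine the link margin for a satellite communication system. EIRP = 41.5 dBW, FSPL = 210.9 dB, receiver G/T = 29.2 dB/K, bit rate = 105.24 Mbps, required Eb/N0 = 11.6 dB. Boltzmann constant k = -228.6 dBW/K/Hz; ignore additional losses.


C/N0 = EIRP - FSPL + G/T - k = 41.5 - 210.9 + 29.2 - (-228.6)
C/N0 = 88.4000 dB-Hz
R_b = 105.24 Mbps = 1.0524e+08 bps -> 10*log10(R_b) = 80.2218 dB-Hz
Eb/N0 = C/N0 - 10*log10(R_b) = 88.4000 - 80.2218 = 8.1782 dB
Margin = Eb/N0 - Eb/N0_req = 8.1782 - 11.6 = -3.4218 dB (negative margin: link does not close)

-3.4218 dB


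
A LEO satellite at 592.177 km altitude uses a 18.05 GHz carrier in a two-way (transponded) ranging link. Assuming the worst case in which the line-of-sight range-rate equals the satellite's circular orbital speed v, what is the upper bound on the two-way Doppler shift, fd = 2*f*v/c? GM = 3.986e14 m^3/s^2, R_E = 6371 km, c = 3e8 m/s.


r = 6.963177e+06 m
v = sqrt(mu/r) = 7565.9755 m/s (worst-case radial velocity)
f = 18.05 GHz = 1.805e+10 Hz
fd = 2*f*v/c = 2*1.805e+10*7565.9755/3.0e+08
fd = 910439.0500 Hz

910439.0500 Hz


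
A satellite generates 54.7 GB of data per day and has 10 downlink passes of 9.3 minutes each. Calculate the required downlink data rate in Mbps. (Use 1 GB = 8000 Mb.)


total contact time = 10 * 9.3 * 60 = 5580.0000 s
data = 54.7 GB = 437600.0000 Mb
rate = 437600.0000 / 5580.0000 = 78.4229 Mbps

78.4229 Mbps


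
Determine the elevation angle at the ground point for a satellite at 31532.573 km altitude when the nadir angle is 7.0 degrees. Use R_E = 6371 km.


r = R_E + alt = 37903.5730 km
Law of sines in the satellite / Earth-center / ground-point triangle:
  sin(nadir)/R_E = sin(90 + el)/r  =>  cos(el) = (r/R_E)*sin(nadir)
cos(el) = (37903.5730 / 6371.0000) * sin(7.0 deg) = 0.7250484
el = arccos(0.7250484) = 43.5271 deg
(Earth-central angle = 90 - nadir - el = 39.4729 deg)

43.5271 degrees


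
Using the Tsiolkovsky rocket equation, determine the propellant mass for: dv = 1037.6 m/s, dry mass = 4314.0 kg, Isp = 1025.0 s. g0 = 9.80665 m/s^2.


ve = Isp * g0 = 1025.0 * 9.80665 = 10051.816250 m/s
mass ratio = exp(dv/ve) = exp(1037.6/10051.816250) = 1.10874099
m_prop = m_dry * (mr - 1) = 4314.0 * (1.10874099 - 1)
m_prop = 469.1086 kg

469.1086 kg


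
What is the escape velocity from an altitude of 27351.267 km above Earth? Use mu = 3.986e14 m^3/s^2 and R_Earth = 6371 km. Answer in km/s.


r = 6371.0 + 27351.267 = 33722.2670 km = 3.3722267e+07 m
v_esc = sqrt(2*mu/r) = sqrt(2*3.986e14 / 3.3722267e+07)
v_esc = 4862.1154 m/s = 4.8621 km/s

4.8621 km/s


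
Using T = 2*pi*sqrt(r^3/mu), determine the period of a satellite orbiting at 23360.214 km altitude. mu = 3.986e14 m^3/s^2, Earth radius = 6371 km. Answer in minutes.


r = 29731.2140 km = 2.9731214e+07 m
T = 2*pi*sqrt(r^3/mu) = 2*pi*sqrt(2.6280761e+22 / 3.986e14)
T = 51018.7937 s = 850.3132 min

850.3132 minutes


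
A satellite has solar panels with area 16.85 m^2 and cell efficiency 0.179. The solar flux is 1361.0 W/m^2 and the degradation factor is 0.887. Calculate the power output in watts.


P = area * eta * S * degradation
P = 16.85 * 0.179 * 1361.0 * 0.887
P = 3641.1174 W

3641.1174 W


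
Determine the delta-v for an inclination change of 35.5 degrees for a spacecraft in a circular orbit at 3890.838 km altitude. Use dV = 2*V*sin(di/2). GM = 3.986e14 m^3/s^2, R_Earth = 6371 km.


r = 10261.8380 km = 1.0261838e+07 m
V = sqrt(mu/r) = 6232.4108 m/s
di = 35.5 deg = 0.6195919 rad
dV = 2*V*sin(di/2) = 2*6232.4108*sin(0.3097959)
dV = 3800.0791 m/s = 3.8001 km/s

3.8001 km/s


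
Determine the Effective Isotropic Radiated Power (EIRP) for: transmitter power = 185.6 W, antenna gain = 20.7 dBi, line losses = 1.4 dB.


Pt = 185.6 W = 22.6858 dBW
EIRP = Pt_dBW + Gt - losses = 22.6858 + 20.7 - 1.4 = 41.9858 dBW

41.9858 dBW


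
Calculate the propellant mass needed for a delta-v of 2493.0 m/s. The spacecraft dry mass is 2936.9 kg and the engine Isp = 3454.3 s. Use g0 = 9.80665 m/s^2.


ve = Isp * g0 = 3454.3 * 9.80665 = 33875.111095 m/s
mass ratio = exp(dv/ve) = exp(2493.0/33875.111095) = 1.07636955
m_prop = m_dry * (mr - 1) = 2936.9 * (1.07636955 - 1)
m_prop = 224.2897 kg

224.2897 kg


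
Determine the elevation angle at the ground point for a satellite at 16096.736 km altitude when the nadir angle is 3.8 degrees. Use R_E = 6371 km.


r = R_E + alt = 22467.7360 km
Law of sines in the satellite / Earth-center / ground-point triangle:
  sin(nadir)/R_E = sin(90 + el)/r  =>  cos(el) = (r/R_E)*sin(nadir)
cos(el) = (22467.7360 / 6371.0000) * sin(3.8 deg) = 0.2337191
el = arccos(0.2337191) = 76.4839 deg
(Earth-central angle = 90 - nadir - el = 9.7161 deg)

76.4839 degrees


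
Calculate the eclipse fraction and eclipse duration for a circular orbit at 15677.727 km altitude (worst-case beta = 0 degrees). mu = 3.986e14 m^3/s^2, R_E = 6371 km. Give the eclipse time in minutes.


r = 22048.7270 km
T = 543.0443 min
Eclipse fraction = arcsin(R_E/r)/pi = arcsin(6371.0000/22048.7270)/pi
= arcsin(0.2889509)/pi = 0.09330644
Eclipse duration = 0.09330644 * 543.0443 = 50.6695 min

50.6695 minutes


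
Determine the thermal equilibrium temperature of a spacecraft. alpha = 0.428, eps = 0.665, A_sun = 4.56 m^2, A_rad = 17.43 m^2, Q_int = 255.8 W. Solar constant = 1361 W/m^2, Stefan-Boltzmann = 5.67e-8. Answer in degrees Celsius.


Numerator = alpha*S*A_sun + Q_int = 0.428*1361*4.56 + 255.8 = 2912.0365 W
Denominator = eps*sigma*A_rad = 0.665*5.67e-8*17.43 = 6.5720686e-07 W/K^4
T^4 = 4.4309283e+09 K^4
T = 258.0024 K = -15.1476 C

-15.1476 degrees Celsius


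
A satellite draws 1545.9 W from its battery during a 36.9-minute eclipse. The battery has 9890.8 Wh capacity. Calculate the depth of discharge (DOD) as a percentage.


E_used = P * t / 60 = 1545.9 * 36.9 / 60 = 950.7285 Wh
DOD = E_used / E_total * 100 = 950.7285 / 9890.8 * 100
DOD = 9.6123 %

9.6123 %


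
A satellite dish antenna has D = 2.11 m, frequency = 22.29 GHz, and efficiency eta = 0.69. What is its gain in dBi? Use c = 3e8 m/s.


lambda = c/f = 3e8 / 2.229e+10 = 0.01345895 m
G = eta*(pi*D/lambda)^2 = 0.69*(pi*2.11/0.01345895)^2
G = 167375.3022 (linear)
G = 10*log10(167375.3022) = 52.2369 dBi

52.2369 dBi


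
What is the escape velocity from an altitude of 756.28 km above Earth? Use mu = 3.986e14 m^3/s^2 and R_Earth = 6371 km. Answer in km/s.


r = 6371.0 + 756.28 = 7127.2800 km = 7.12728e+06 m
v_esc = sqrt(2*mu/r) = sqrt(2*3.986e14 / 7.12728e+06)
v_esc = 10576.0071 m/s = 10.5760 km/s

10.5760 km/s


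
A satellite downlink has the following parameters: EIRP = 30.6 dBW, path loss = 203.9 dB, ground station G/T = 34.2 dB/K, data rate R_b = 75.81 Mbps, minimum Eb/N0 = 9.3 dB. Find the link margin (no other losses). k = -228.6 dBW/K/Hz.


C/N0 = EIRP - FSPL + G/T - k = 30.6 - 203.9 + 34.2 - (-228.6)
C/N0 = 89.5000 dB-Hz
R_b = 75.81 Mbps = 7.581e+07 bps -> 10*log10(R_b) = 78.7973 dB-Hz
Eb/N0 = C/N0 - 10*log10(R_b) = 89.5000 - 78.7973 = 10.7027 dB
Margin = Eb/N0 - Eb/N0_req = 10.7027 - 9.3 = 1.4027 dB (link closes)

1.4027 dB


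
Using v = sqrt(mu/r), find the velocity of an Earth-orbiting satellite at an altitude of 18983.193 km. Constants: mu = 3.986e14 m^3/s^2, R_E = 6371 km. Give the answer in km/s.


r = R_E + alt = 6371.0 + 18983.193 = 25354.1930 km = 2.5354193e+07 m
v = sqrt(mu/r) = sqrt(3.986e14 / 2.5354193e+07) = 3965.0051 m/s = 3.9650 km/s

3.9650 km/s


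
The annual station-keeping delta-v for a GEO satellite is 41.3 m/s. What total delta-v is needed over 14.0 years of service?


dV = rate * years = 41.3 * 14.0
dV = 578.2000 m/s

578.2000 m/s


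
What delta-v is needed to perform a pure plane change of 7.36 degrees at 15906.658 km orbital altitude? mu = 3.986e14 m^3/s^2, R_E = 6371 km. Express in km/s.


r = 22277.6580 km = 2.2277658e+07 m
V = sqrt(mu/r) = 4229.9368 m/s
di = 7.36 deg = 0.1284562 rad
dV = 2*V*sin(di/2) = 2*4229.9368*sin(0.06422812)
dV = 542.9882 m/s = 0.5429882 km/s

0.5430 km/s


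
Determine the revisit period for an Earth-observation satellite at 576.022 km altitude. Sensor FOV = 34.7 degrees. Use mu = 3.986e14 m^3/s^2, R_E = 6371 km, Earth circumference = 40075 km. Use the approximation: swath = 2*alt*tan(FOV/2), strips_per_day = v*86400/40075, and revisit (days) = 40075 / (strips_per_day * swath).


swath = 2*576.022*tan(0.3028146) = 359.9249 km
v = sqrt(mu/r) = 7574.7676 m/s = 7.5748 km/s
strips/day = v*86400/40075 = 7.5748*86400/40075 = 16.3309
coverage/day = strips * swath = 16.3309 * 359.9249 = 5877.8899 km
revisit = 40075 / 5877.8899 = 6.8179 days

6.8179 days


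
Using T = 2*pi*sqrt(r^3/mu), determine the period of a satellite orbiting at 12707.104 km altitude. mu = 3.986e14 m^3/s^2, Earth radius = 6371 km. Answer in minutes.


r = 19078.1040 km = 1.9078104e+07 m
T = 2*pi*sqrt(r^3/mu) = 2*pi*sqrt(6.9439348e+21 / 3.986e14)
T = 26224.9120 s = 437.0819 min

437.0819 minutes


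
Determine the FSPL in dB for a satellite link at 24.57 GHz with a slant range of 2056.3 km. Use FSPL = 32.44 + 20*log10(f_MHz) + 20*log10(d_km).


f = 24.57 GHz = 24570.0000 MHz
d = 2056.3 km
FSPL = 32.44 + 20*log10(24570.0000) + 20*log10(2056.3)
FSPL = 32.44 + 87.8081 + 66.2617
FSPL = 186.5098 dB

186.5098 dB


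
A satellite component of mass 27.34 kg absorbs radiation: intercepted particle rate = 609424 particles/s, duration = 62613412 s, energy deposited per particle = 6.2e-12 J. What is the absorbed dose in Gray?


Total energy deposited = rate * time * E_per
  = 609424 * 62613412 * 6.2e-12 = 236.5803 J
Dose = E_total / mass = 236.5803 / 27.34
Dose = 8.6533 Gy

8.6533 Gy


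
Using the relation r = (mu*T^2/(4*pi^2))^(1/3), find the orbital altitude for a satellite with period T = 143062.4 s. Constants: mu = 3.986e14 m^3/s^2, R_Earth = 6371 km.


T = 143062.4 s
r = (mu*T^2/(4*pi^2))^(1/3) = (3.986e14 * 143062.4^2 / (4*pi^2))^(1/3)
r = 5.9121148e+07 m = 59121.1478 km
alt = r - R_E = 59121.1478 - 6371 = 52750.1478 km

52750.1478 km


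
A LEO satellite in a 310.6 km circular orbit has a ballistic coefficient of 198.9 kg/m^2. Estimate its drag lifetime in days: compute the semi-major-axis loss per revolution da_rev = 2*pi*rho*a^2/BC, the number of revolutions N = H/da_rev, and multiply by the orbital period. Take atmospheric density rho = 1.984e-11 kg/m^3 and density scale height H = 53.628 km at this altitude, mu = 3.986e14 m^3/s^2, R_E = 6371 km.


a = R_E + alt = 6681.6000 km = 6.6816e+06 m
da_rev = 2*pi*rho*a^2/BC = 2*pi*1.984e-11*(6.6816e+06)^2/198.9 = 27.979999 m per revolution
N = H/da_rev = 53628.0000 m / 27.979999 m = 1916.6548 revolutions
P = 2*pi*sqrt(a^3/mu) = 5435.4053 s
lifetime = N*P = 1916.6548 * 5435.4053 = 1.0417796e+07 s = 120.5763 days

120.5763 days


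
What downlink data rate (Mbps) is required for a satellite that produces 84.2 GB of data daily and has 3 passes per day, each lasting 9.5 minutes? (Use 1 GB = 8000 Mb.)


total contact time = 3 * 9.5 * 60 = 1710.0000 s
data = 84.2 GB = 673600.0000 Mb
rate = 673600.0000 / 1710.0000 = 393.9181 Mbps

393.9181 Mbps


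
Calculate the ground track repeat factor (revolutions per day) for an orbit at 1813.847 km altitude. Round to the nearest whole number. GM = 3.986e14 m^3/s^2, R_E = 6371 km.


r = 8.184847e+06 m
T = 2*pi*sqrt(r^3/mu) = 7369.3141 s = 122.8219 min
revs/day = 1440 / 122.8219 = 11.7243
Rounded: 12 revolutions per day

12 revolutions per day


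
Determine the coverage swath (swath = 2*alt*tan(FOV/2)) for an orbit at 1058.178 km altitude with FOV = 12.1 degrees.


FOV = 12.1 deg = 0.2111848 rad
swath = 2 * alt * tan(FOV/2) = 2 * 1058.178 * tan(0.1055924)
swath = 2 * 1058.178 * 0.1059866
swath = 224.3054 km

224.3054 km


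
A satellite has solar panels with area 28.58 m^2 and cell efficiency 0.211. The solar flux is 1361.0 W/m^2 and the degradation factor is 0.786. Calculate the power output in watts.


P = area * eta * S * degradation
P = 28.58 * 0.211 * 1361.0 * 0.786
P = 6450.9749 W

6450.9749 W


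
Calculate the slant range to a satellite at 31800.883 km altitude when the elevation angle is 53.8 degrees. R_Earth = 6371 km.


h = 31800.883 km, el = 53.8 deg
d = -R_E*sin(el) + sqrt((R_E*sin(el))^2 + 2*R_E*h + h^2)
d = -6371.0000*sin(0.9389871) + sqrt((6371.0000*0.8069603)^2 + 2*6371.0000*31800.883 + 31800.883^2)
d = 32844.8319 km

32844.8319 km


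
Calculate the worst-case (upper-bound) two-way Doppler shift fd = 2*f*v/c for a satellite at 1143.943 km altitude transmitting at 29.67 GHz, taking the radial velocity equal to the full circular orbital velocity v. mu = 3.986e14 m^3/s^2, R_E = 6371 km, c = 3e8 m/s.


r = 7.514943e+06 m
v = sqrt(mu/r) = 7282.9244 m/s (worst-case radial velocity)
f = 29.67 GHz = 2.967e+10 Hz
fd = 2*f*v/c = 2*2.967e+10*7282.9244/3.0e+08
fd = 1.4405624e+06 Hz

1.4406e+06 Hz


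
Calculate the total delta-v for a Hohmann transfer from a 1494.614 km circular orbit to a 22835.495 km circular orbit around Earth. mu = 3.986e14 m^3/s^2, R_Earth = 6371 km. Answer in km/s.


r1 = 7865.6140 km = 7.865614e+06 m
r2 = 29206.4950 km = 2.9206495e+07 m
dv1 = sqrt(mu/r1)*(sqrt(2*r2/(r1+r2)) - 1) = 1817.0724 m/s
dv2 = sqrt(mu/r2)*(1 - sqrt(2*r1/(r1+r2))) = 1287.7685 m/s
total dv = |dv1| + |dv2| = 1817.0724 + 1287.7685 = 3104.8408 m/s = 3.1048 km/s

3.1048 km/s


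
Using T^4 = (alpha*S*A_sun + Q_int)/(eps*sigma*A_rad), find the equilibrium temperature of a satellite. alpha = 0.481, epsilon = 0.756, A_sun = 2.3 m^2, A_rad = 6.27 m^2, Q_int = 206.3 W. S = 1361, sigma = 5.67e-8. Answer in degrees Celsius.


Numerator = alpha*S*A_sun + Q_int = 0.481*1361*2.3 + 206.3 = 1711.9743 W
Denominator = eps*sigma*A_rad = 0.756*5.67e-8*6.27 = 2.687648e-07 W/K^4
T^4 = 6.3697861e+09 K^4
T = 282.5083 K = 9.3583 C

9.3583 degrees Celsius


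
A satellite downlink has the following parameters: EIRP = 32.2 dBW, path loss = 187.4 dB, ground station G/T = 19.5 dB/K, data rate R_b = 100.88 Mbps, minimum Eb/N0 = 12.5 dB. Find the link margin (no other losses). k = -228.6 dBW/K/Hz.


C/N0 = EIRP - FSPL + G/T - k = 32.2 - 187.4 + 19.5 - (-228.6)
C/N0 = 92.9000 dB-Hz
R_b = 100.88 Mbps = 1.0088e+08 bps -> 10*log10(R_b) = 80.0381 dB-Hz
Eb/N0 = C/N0 - 10*log10(R_b) = 92.9000 - 80.0381 = 12.8619 dB
Margin = Eb/N0 - Eb/N0_req = 12.8619 - 12.5 = 0.3619493 dB (link closes)

0.3619 dB


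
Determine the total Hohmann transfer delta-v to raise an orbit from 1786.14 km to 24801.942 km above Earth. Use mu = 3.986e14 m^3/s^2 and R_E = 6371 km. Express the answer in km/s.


r1 = 8157.1400 km = 8.15714e+06 m
r2 = 31172.9420 km = 3.1172942e+07 m
dv1 = sqrt(mu/r1)*(sqrt(2*r2/(r1+r2)) - 1) = 1810.8228 m/s
dv2 = sqrt(mu/r2)*(1 - sqrt(2*r1/(r1+r2))) = 1272.8148 m/s
total dv = |dv1| + |dv2| = 1810.8228 + 1272.8148 = 3083.6376 m/s = 3.0836 km/s

3.0836 km/s


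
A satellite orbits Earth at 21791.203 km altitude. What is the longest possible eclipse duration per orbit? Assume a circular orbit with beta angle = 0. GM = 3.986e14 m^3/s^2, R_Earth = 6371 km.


r = 28162.2030 km
T = 783.8986 min
Eclipse fraction = arcsin(R_E/r)/pi = arcsin(6371.0000/28162.2030)/pi
= arcsin(0.2262252)/pi = 0.07263853
Eclipse duration = 0.07263853 * 783.8986 = 56.9412 min

56.9412 minutes
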